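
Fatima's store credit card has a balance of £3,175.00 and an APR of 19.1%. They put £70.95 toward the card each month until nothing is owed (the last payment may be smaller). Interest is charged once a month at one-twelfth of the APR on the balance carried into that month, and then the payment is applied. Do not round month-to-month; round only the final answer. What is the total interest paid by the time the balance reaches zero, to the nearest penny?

£2,422.07

Monthly rate r = 19.1%/12 = 1.59167% = 0.0159167.
Payoff takes n = ⌈−ln(1 − rB₀/P)/ln(1+r)⌉ = ⌈78.887⌉ = 79 payments; the last is £62.97.
Total paid = 78·£70.95 + £62.97 = £5,597.07.
Total interest = total paid − principal = £5,597.07 − £3,175.00 = £2,422.07.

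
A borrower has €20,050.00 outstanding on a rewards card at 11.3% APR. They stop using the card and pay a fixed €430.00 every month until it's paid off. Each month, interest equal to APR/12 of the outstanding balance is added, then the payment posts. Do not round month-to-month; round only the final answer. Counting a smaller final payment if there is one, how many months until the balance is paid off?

62 payments

Monthly rate r = 11.3%/12 = 0.941667% = 0.00941667.
Recurrence: B ← B·(1+r) − €430.00.
Month 1: interest €188.80; balance after payment €19,808.80.
Month 2: interest €186.53; balance after payment €19,565.34.
Closed form: n = −ln(1 − rB₀/P)/ln(1+r) = −ln(0.56092)/ln(1.00942) ≈ 61.688, so the balance reaches zero during payment 62.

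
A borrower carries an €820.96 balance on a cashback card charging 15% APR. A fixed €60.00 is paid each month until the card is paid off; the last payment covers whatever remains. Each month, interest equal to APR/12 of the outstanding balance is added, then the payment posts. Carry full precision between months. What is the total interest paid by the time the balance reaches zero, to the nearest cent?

€85.05

Monthly rate r = 15%/12 = 1.25% = 0.0125.
Payoff takes n = ⌈−ln(1 − rB₀/P)/ln(1+r)⌉ = ⌈15.100⌉ = 16 payments; the last is €6.01.
Total paid = 15·€60.00 + €6.01 = €906.01.
Total interest = total paid − principal = €906.01 − €820.96 = €85.05.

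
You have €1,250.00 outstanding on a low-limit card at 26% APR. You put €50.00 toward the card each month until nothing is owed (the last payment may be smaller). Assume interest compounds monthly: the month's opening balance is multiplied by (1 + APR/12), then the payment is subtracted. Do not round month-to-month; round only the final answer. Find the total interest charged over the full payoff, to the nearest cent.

€569.93

Monthly rate r = 26%/12 = 2.16667% = 0.0216667.
Payoff takes n = ⌈−ln(1 − rB₀/P)/ln(1+r)⌉ = ⌈36.396⌉ = 37 payments; the last is €19.93.
Total paid = 36·€50.00 + €19.93 = €1,819.93.
Total interest = total paid − principal = €1,819.93 − €1,250.00 = €569.93.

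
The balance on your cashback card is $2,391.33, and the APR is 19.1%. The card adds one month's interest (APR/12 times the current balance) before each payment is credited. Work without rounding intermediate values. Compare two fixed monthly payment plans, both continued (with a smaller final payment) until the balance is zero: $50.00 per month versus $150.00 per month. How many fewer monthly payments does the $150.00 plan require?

Monthly rate r = 19.1%/12 = 1.59167% = 0.0159167.
At $50.00/mo: n = ⌈−ln(1 − rB₀/P)/ln(1+r)⌉ = 91 payments (last $35.16); total interest = total paid − $2,391.33 = $2,143.83.
At $150.00/mo: 19 payments (last $80.53); total interest $389.20.
Payments saved = 91 − 19 = 72.

72 fewer payments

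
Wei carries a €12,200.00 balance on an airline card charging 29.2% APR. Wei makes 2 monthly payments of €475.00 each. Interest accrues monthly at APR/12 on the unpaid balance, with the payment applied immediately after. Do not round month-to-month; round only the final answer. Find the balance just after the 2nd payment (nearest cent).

€11,839.40

Monthly rate r = 29.2%/12 = 2.43333% = 0.0243333.
Each month: B ← B·(1+r) − €475.00.
Month 1: interest €296.87; balance after payment €12,021.87.
Month 2: interest €292.53; balance after payment €11,839.40.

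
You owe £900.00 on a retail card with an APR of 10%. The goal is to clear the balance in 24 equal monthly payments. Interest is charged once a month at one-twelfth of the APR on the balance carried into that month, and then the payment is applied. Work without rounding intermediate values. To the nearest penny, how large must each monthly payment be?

£41.53

Monthly rate r = 10%/12 = 0.833333% = 0.00833333.
Level-payment amortization: P = B₀·r / (1 − (1+r)^(−n)) = 900.00·0.00833333 / (1 − 1.00833^(−24)).
Denominator 1 − (1+r)^(−24) = 0.180590457.
P = 7.5 / 0.180590457 ≈ 41.53.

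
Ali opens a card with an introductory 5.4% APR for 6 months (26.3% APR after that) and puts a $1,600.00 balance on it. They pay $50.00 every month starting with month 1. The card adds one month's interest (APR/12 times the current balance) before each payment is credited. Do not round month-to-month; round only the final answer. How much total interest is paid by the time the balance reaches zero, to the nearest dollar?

Promo months 1–6 at r₀ = 5.4%/12 = 0.0045; months 7+ at r₁ = 26.3%/12 = 0.0219167.
After month 6: iterate B ← B·(1+r₀) − $50.00 for 6 months → $1,340.29.
Then at r₁ with $50.00/mo: n₂ = −ln(1 − r₁·B/P)/ln(1+r₁) ≈ 40.84 → 41 more payments.
Total paid = 46·$50.00 + $42.30 = $2,342.30; interest = $2,342.30 − $1,600.00 = $742.30.

$742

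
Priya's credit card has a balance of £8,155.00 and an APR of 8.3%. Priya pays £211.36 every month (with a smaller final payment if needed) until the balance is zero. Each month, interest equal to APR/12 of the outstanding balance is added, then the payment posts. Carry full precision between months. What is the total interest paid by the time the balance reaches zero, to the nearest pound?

£1,364

Monthly rate r = 8.3%/12 = 0.691667% = 0.00691667.
Payoff takes n = ⌈−ln(1 − rB₀/P)/ln(1+r)⌉ = ⌈45.037⌉ = 46 payments; the last is £7.76.
Total paid = 45·£211.36 + £7.76 = £9,518.96.
Total interest = total paid − principal = £9,518.96 − £8,155.00 = £1,363.96.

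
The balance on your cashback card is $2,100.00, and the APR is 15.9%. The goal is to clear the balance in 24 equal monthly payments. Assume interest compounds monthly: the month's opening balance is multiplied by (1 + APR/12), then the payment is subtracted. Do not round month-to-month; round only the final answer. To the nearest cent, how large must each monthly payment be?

Monthly rate r = 15.9%/12 = 1.325% = 0.01325.
Level-payment amortization: P = B₀·r / (1 − (1+r)^(−n)) = 2100.00·0.01325 / (1 − 1.01325^(−24)).
Denominator 1 − (1+r)^(−24) = 0.270876154.
P = 27.825 / 0.270876154 ≈ 102.72.

$102.72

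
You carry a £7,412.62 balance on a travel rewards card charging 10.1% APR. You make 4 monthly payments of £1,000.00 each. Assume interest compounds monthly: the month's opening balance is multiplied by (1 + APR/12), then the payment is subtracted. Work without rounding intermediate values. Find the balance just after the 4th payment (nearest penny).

Monthly rate r = 10.1%/12 = 0.841667% = 0.00841667.
Each month: B ← B·(1+r) − £1,000.00.
Month 1: interest £62.39; balance after payment £6,475.01.
Month 2: interest £54.50; balance after payment £5,529.51.
Month 3: interest £46.54; balance after payment £4,576.05.
Month 4: interest £38.52; balance after payment £3,614.56.

£3,614.56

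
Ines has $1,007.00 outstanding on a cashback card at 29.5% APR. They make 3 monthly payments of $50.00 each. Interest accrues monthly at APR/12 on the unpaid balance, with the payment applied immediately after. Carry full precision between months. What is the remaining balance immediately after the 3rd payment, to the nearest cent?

$929.39

Monthly rate r = 29.5%/12 = 2.45833% = 0.0245833.
Each month: B ← B·(1+r) − $50.00.
Month 1: interest $24.76; balance after payment $981.76.
Month 2: interest $24.13; balance after payment $955.89.
Month 3: interest $23.50; balance after payment $929.39.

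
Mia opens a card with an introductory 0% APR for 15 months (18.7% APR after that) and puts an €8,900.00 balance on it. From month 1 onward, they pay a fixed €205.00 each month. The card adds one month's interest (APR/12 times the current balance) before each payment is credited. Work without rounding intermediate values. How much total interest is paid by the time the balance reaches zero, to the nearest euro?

€1,928

Promo months 1–15 at r₀ = 0%/12 = 0; months 16+ at r₁ = 18.7%/12 = 0.0155833.
After month 15 (no interest yet): B = €8,900.00 − 15·€205.00 = €5,825.00.
Then at r₁ with €205.00/mo: n₂ = −ln(1 − r₁·B/P)/ln(1+r₁) ≈ 37.82 → 38 more payments.
Total paid = 52·€205.00 + €168.40 = €10,828.40; interest = €10,828.40 − €8,900.00 = €1,928.40.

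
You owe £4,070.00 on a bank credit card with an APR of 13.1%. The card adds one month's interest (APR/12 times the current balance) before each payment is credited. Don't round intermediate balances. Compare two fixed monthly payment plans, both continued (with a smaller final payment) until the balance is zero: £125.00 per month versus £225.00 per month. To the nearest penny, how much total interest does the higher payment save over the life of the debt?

£497.54

Monthly rate r = 13.1%/12 = 1.09167% = 0.0109167.
At £125.00/mo: n = ⌈−ln(1 − rB₀/P)/ln(1+r)⌉ = 41 payments (last £56.55); total interest = total paid − £4,070.00 = £986.55.
At £225.00/mo: 21 payments (last £59.01); total interest £489.01.
Interest saved = £986.55 − £489.01 = £497.54.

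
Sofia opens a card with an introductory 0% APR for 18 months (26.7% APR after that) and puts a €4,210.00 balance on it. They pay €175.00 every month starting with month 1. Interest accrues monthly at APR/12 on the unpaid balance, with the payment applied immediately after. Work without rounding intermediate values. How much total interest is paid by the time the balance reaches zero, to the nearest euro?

Promo months 1–18 at r₀ = 0%/12 = 0; months 19+ at r₁ = 26.7%/12 = 0.02225.
After month 18 (no interest yet): B = €4,210.00 − 18·€175.00 = €1,060.00.
Then at r₁ with €175.00/mo: n₂ = −ln(1 − r₁·B/P)/ln(1+r₁) ≈ 6.58 → 7 more payments.
Total paid = 24·€175.00 + €101.66 = €4,301.66; interest = €4,301.66 − €4,210.00 = €91.66.

€92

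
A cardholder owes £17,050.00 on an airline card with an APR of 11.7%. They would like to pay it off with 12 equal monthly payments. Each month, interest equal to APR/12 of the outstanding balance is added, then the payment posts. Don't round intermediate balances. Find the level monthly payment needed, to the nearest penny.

£1,512.48

Monthly rate r = 11.7%/12 = 0.975% = 0.00975.
Level-payment amortization: P = B₀·r / (1 − (1+r)^(−n)) = 17050.00·0.00975 / (1 − 1.00975^(−12)).
Denominator 1 − (1+r)^(−12) = 0.109910541.
P = 166.238 / 0.109910541 ≈ 1512.48.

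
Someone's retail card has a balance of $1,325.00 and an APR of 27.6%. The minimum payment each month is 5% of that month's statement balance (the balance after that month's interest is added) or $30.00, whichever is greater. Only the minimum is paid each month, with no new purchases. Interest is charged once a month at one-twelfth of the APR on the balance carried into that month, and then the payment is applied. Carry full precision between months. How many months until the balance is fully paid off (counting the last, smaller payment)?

55 months

Monthly rate r = 27.6%/12 = 2.3% = 0.023.
While 5% of the post-interest balance exceeds $30.00, each month B ← (B·(1+r))·(1 − 0.05), i.e. B shrinks by the factor (1+r)·0.95 = 0.97185.
This holds for months 1–29. Entering month 30 the balance is $578.89; 5% of the post-interest balance is now below $30.00, so the flat $30.00 minimum applies from here.
From month 30 a fixed $30.00 at rate r clears $578.89 in 26 more payments. Total: 29 + 26 = 55 months.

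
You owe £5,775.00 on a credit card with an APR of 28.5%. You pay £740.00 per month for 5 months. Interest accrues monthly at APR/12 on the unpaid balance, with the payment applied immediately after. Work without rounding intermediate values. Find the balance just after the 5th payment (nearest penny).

£2,614.16

Monthly rate r = 28.5%/12 = 2.375% = 0.02375.
Each month: B ← B·(1+r) − £740.00.
Month 1: interest £137.16; balance after payment £5,172.16.
Month 2: interest £122.84; balance after payment £4,554.99.
Month 3: interest £108.18; balance after payment £3,923.18.
Month 4: interest £93.18; balance after payment £3,276.35.
Month 5: interest £77.81; balance after payment £2,614.16.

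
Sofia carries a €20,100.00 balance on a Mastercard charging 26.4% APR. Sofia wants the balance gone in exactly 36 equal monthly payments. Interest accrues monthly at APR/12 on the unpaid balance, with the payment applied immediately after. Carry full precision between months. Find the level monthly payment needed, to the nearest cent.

€814.13

Monthly rate r = 26.4%/12 = 2.2% = 0.022.
Level-payment amortization: P = B₀·r / (1 − (1+r)^(−n)) = 20100.00·0.022 / (1 − 1.022^(−36)).
Denominator 1 − (1+r)^(−36) = 0.543156183.
P = 442.2 / 0.543156183 ≈ 814.13.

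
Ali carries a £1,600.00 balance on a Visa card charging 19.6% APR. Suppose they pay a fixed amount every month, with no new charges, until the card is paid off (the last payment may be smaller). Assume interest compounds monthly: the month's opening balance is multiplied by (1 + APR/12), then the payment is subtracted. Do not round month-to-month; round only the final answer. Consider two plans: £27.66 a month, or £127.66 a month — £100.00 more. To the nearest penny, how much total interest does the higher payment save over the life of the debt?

£3,140.87

Monthly rate r = 19.6%/12 = 1.63333% = 0.0163333.
At £27.66/mo: n = ⌈−ln(1 − rB₀/P)/ln(1+r)⌉ = 179 payments (last £22.32); total interest = total paid − £1,600.00 = £3,345.80.
At £127.66/mo: 15 payments (last £17.69); total interest £204.93.
Interest saved = £3,345.80 − £204.93 = £3,140.87.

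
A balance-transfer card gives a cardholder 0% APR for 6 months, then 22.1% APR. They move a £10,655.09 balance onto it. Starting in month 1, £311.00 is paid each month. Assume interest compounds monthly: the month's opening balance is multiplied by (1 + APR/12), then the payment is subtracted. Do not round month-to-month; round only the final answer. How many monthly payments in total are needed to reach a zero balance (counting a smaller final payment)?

Promo months 1–6 at r₀ = 0%/12 = 0; months 7+ at r₁ = 22.1%/12 = 0.0184167.
After month 6 (no interest yet): B = £10,655.09 − 6·£311.00 = £8,789.09.
Then at r₁ with £311.00/mo: n₂ = −ln(1 − r₁·B/P)/ln(1+r₁) ≈ 40.27 → 41 more payments.

47 months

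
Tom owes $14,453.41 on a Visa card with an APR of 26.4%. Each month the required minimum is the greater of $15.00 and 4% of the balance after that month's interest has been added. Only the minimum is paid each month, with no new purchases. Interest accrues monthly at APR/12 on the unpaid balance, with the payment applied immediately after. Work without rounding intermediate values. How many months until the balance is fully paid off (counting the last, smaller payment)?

229 months

Monthly rate r = 26.4%/12 = 2.2% = 0.022.
While 4% of the post-interest balance exceeds $15.00, each month B ← (B·(1+r))·(1 − 0.04), i.e. B shrinks by the factor (1+r)·0.96 = 0.98112.
This holds for months 1–193. Entering month 194 the balance is $365.04; 4% of the post-interest balance is now below $15.00, so the flat $15.00 minimum applies from here.
From month 194 a fixed $15.00 at rate r clears $365.04 in 36 more payments. Total: 193 + 36 = 229 months.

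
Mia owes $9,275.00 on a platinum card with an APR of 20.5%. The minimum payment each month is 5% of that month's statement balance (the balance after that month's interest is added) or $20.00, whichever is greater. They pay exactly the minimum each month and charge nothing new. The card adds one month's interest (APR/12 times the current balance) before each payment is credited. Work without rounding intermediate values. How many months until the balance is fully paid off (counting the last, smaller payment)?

Monthly rate r = 20.5%/12 = 1.70833% = 0.0170833.
While 5% of the post-interest balance exceeds $20.00, each month B ← (B·(1+r))·(1 − 0.05), i.e. B shrinks by the factor (1+r)·0.95 = 0.96623.
This holds for months 1–92. Entering month 93 the balance is $393.27; 5% of the post-interest balance is now below $20.00, so the flat $20.00 minimum applies from here.
From month 93 a fixed $20.00 at rate r clears $393.27 in 25 more payments. Total: 92 + 25 = 117 months.

117 months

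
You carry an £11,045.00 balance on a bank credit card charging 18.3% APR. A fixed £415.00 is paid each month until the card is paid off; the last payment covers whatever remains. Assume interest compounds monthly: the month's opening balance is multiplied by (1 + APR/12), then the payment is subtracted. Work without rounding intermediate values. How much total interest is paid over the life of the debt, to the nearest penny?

£3,232.24

Monthly rate r = 18.3%/12 = 1.525% = 0.01525.
Payoff takes n = ⌈−ln(1 − rB₀/P)/ln(1+r)⌉ = ⌈34.401⌉ = 35 payments; the last is £167.24.
Total paid = 34·£415.00 + £167.24 = £14,277.24.
Total interest = total paid − principal = £14,277.24 − £11,045.00 = £3,232.24.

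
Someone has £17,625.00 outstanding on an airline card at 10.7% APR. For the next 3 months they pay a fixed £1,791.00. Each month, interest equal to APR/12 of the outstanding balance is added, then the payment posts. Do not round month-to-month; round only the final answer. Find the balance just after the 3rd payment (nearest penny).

£12,679.63

Monthly rate r = 10.7%/12 = 0.891667% = 0.00891667.
Each month: B ← B·(1+r) − £1,791.00.
Month 1: interest £157.16; balance after payment £15,991.16.
Month 2: interest £142.59; balance after payment £14,342.74.
Month 3: interest £127.89; balance after payment £12,679.63.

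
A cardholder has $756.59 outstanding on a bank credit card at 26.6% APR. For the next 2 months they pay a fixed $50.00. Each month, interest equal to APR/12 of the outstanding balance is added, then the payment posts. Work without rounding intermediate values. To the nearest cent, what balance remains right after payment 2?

$689.40

Monthly rate r = 26.6%/12 = 2.21667% = 0.0221667.
Each month: B ← B·(1+r) − $50.00.
Month 1: interest $16.77; balance after payment $723.36.
Month 2: interest $16.03; balance after payment $689.40.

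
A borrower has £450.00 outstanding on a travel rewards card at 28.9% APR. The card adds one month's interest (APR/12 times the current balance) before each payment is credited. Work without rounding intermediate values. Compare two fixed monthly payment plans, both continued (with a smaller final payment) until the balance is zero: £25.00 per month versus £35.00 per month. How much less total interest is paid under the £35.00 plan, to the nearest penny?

£51.94

Monthly rate r = 28.9%/12 = 2.40833% = 0.0240833.
At £25.00/mo: n = ⌈−ln(1 − rB₀/P)/ln(1+r)⌉ = 24 payments (last £22.01); total interest = total paid − £450.00 = £147.01.
At £35.00/mo: 16 payments (last £20.07); total interest £95.07.
Interest saved = £147.01 − £95.07 = £51.94.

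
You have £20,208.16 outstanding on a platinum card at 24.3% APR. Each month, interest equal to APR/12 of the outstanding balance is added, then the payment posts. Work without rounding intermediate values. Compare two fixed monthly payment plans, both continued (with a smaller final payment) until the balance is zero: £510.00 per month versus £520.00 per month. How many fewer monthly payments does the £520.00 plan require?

Monthly rate r = 24.3%/12 = 2.025% = 0.02025.
At £510.00/mo: n = ⌈−ln(1 − rB₀/P)/ln(1+r)⌉ = 81 payments (last £448.48); total interest = total paid − £20,208.16 = £21,040.32.
At £520.00/mo: 78 payments (last £67.17); total interest £19,899.01.
Payments saved = 81 − 78 = 3.

3 fewer payments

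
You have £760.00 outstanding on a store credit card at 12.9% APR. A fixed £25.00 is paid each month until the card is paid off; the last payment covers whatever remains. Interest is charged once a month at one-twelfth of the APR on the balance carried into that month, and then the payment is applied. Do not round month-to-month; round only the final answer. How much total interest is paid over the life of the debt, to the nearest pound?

Monthly rate r = 12.9%/12 = 1.075% = 0.01075.
Payoff takes n = ⌈−ln(1 − rB₀/P)/ln(1+r)⌉ = ⌈37.008⌉ = 38 payments; the last is £0.20.
Total paid = 37·£25.00 + £0.20 = £925.20.
Total interest = total paid − principal = £925.20 − £760.00 = £165.20.

£165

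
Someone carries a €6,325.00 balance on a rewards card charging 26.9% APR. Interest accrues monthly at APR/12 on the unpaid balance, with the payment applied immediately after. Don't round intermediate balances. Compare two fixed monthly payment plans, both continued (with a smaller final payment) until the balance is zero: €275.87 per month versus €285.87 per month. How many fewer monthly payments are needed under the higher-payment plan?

2 fewer payments

Monthly rate r = 26.9%/12 = 2.24167% = 0.0224167.
At €275.87/mo: n = ⌈−ln(1 − rB₀/P)/ln(1+r)⌉ = 33 payments (last €150.68); total interest = total paid − €6,325.00 = €2,653.52.
At €285.87/mo: 31 payments (last €258.99); total interest €2,510.09.
Payments saved = 33 − 31 = 2.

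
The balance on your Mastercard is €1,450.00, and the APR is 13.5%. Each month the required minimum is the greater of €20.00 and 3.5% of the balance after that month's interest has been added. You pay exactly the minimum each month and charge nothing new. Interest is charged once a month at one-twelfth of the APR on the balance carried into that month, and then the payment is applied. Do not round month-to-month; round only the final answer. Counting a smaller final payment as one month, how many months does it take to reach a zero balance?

Monthly rate r = 13.5%/12 = 1.125% = 0.01125.
While 3.5% of the post-interest balance exceeds €20.00, each month B ← (B·(1+r))·(1 − 0.035), i.e. B shrinks by the factor (1+r)·0.965 = 0.97586.
This holds for months 1–39. Entering month 40 the balance is €559.01; 3.5% of the post-interest balance is now below €20.00, so the flat €20.00 minimum applies from here.
From month 40 a fixed €20.00 at rate r clears €559.01 in 34 more payments. Total: 39 + 34 = 73 months.

73 months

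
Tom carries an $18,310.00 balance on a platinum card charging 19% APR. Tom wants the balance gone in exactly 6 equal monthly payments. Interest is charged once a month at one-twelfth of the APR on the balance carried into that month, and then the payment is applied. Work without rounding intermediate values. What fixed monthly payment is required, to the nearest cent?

Monthly rate r = 19%/12 = 1.58333% = 0.0158333.
Level-payment amortization: P = B₀·r / (1 − (1+r)^(−n)) = 18310.00·0.0158333 / (1 − 1.01583^(−6)).
Denominator 1 − (1+r)^(−6) = 0.0899500239.
P = 289.908 / 0.0899500239 ≈ 3222.99.

$3,222.99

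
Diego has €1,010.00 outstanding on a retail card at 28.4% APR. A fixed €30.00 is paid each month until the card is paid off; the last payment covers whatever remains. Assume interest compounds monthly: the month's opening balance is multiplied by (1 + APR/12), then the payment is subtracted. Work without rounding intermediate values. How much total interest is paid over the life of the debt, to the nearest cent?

Monthly rate r = 28.4%/12 = 2.36667% = 0.0236667.
Payoff takes n = ⌈−ln(1 − rB₀/P)/ln(1+r)⌉ = ⌈68.123⌉ = 69 payments; the last is €3.72.
Total paid = 68·€30.00 + €3.72 = €2,043.72.
Total interest = total paid − principal = €2,043.72 − €1,010.00 = €1,033.72.

€1,033.72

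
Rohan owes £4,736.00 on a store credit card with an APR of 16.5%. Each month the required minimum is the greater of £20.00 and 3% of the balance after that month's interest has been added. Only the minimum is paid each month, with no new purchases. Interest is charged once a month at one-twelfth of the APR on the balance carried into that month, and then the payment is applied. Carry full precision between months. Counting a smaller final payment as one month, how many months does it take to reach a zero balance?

Monthly rate r = 16.5%/12 = 1.375% = 0.01375.
While 3% of the post-interest balance exceeds £20.00, each month B ← (B·(1+r))·(1 − 0.03), i.e. B shrinks by the factor (1+r)·0.97 = 0.98334.
This holds for months 1–118. Entering month 119 the balance is £652.11; 3% of the post-interest balance is now below £20.00, so the flat £20.00 minimum applies from here.
From month 119 a fixed £20.00 at rate r clears £652.11 in 44 more payments. Total: 118 + 44 = 162 months.

162 months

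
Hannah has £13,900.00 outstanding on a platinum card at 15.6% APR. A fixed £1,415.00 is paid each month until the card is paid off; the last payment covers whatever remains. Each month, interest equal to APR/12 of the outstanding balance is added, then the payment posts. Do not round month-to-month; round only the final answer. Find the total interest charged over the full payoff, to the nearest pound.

Monthly rate r = 15.6%/12 = 1.3% = 0.013.
Payoff takes n = ⌈−ln(1 − rB₀/P)/ln(1+r)⌉ = ⌈10.578⌉ = 11 payments; the last is £819.85.
Total paid = 10·£1,415.00 + £819.85 = £14,969.85.
Total interest = total paid − principal = £14,969.85 − £13,900.00 = £1,069.85.

£1,070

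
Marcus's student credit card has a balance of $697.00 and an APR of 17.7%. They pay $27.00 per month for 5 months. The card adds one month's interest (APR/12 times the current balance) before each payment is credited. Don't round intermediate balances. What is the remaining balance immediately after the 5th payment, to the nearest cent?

$610.90

Monthly rate r = 17.7%/12 = 1.475% = 0.01475.
Each month: B ← B·(1+r) − $27.00.
Month 1: interest $10.28; balance after payment $680.28.
Month 2: interest $10.03; balance after payment $663.31.
Month 3: interest $9.78; balance after payment $646.10.
Month 4: interest $9.53; balance after payment $628.63.
Month 5: interest $9.27; balance after payment $610.90.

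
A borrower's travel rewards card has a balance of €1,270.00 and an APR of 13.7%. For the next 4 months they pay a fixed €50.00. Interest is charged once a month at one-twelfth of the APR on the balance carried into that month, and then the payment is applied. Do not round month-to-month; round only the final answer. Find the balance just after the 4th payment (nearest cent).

Monthly rate r = 13.7%/12 = 1.14167% = 0.0114167.
Each month: B ← B·(1+r) − €50.00.
Month 1: interest €14.50; balance after payment €1,234.50.
Month 2: interest €14.09; balance after payment €1,198.59.
Month 3: interest €13.68; balance after payment €1,162.28.
Month 4: interest €13.27; balance after payment €1,125.55.

€1,125.55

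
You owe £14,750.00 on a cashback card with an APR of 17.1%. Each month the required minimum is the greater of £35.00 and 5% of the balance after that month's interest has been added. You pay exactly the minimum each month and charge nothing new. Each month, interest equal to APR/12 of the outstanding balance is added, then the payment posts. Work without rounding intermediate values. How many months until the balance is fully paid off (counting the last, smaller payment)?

Monthly rate r = 17.1%/12 = 1.425% = 0.01425.
While 5% of the post-interest balance exceeds £35.00, each month B ← (B·(1+r))·(1 − 0.05), i.e. B shrinks by the factor (1+r)·0.95 = 0.96354.
This holds for months 1–83. Entering month 84 the balance is £675.91; 5% of the post-interest balance is now below £35.00, so the flat £35.00 minimum applies from here.
From month 84 a fixed £35.00 at rate r clears £675.91 in 23 more payments. Total: 83 + 23 = 106 months.

106 months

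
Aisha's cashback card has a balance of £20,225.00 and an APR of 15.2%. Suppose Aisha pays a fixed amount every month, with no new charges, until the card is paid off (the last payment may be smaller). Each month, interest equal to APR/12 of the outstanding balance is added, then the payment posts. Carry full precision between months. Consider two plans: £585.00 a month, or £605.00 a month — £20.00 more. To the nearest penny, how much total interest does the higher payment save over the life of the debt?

Monthly rate r = 15.2%/12 = 1.26667% = 0.0126667.
At £585.00/mo: n = ⌈−ln(1 − rB₀/P)/ln(1+r)⌉ = 46 payments (last £451.07); total interest = total paid − £20,225.00 = £6,551.07.
At £605.00/mo: 44 payments (last £454.26); total interest £6,244.26.
Interest saved = £6,551.07 − £6,244.26 = £306.81.

£306.81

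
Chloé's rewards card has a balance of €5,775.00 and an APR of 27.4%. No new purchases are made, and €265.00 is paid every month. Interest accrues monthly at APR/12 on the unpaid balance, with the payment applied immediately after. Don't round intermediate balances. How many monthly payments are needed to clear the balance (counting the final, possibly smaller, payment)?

31 months

Monthly rate r = 27.4%/12 = 2.28333% = 0.0228333.
Recurrence: B ← B·(1+r) − €265.00.
Month 1: interest €131.86; balance after payment €5,641.86.
Month 2: interest €128.82; balance after payment €5,505.69.
Closed form: n = −ln(1 − rB₀/P)/ln(1+r) = −ln(0.50241)/ln(1.02283) ≈ 30.489, so the balance reaches zero during payment 31.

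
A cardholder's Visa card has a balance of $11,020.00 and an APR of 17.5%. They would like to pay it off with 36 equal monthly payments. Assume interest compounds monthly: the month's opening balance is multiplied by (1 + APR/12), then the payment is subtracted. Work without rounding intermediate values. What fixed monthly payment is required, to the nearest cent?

Monthly rate r = 17.5%/12 = 1.45833% = 0.0145833.
Level-payment amortization: P = B₀·r / (1 − (1+r)^(−n)) = 11020.00·0.0145833 / (1 − 1.01458^(−36)).
Denominator 1 − (1+r)^(−36) = 0.406197609.
P = 160.708 / 0.406197609 ≈ 395.64.

$395.64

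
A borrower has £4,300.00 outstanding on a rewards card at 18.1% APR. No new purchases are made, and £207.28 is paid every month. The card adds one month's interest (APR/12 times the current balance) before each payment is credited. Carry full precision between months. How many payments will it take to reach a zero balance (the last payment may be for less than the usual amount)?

Monthly rate r = 18.1%/12 = 1.50833% = 0.0150833.
Recurrence: B ← B·(1+r) − £207.28.
Month 1: interest £64.86; balance after payment £4,157.58.
Month 2: interest £62.71; balance after payment £4,013.01.
Closed form: n = −ln(1 − rB₀/P)/ln(1+r) = −ln(0.6871)/ln(1.01508) ≈ 25.068, so the balance reaches zero during payment 26.

26 months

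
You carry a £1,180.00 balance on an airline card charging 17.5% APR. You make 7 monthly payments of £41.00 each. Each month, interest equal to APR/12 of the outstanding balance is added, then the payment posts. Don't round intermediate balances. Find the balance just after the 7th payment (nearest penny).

£1,005.99

Monthly rate r = 17.5%/12 = 1.45833% = 0.0145833.
Each month: B ← B·(1+r) − £41.00.
Month 1: interest £17.21; balance after payment £1,156.21.
Month 2: interest £16.86; balance after payment £1,132.07.
Month 3: interest £16.51; balance after payment £1,107.58.
Month 4: interest £16.15; balance after payment £1,082.73.
Month 5: interest £15.79; balance after payment £1,057.52.
Month 6: interest £15.42; balance after payment £1,031.94.
Month 7: interest £15.05; balance after payment £1,005.99.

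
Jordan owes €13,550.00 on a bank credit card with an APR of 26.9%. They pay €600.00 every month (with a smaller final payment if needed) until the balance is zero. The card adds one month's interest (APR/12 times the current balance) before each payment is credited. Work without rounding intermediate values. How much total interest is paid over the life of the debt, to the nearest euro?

€5,551

Monthly rate r = 26.9%/12 = 2.24167% = 0.0224167.
Payoff takes n = ⌈−ln(1 − rB₀/P)/ln(1+r)⌉ = ⌈31.833⌉ = 32 payments; the last is €500.80.
Total paid = 31·€600.00 + €500.80 = €19,100.80.
Total interest = total paid − principal = €19,100.80 − €13,550.00 = €5,550.80.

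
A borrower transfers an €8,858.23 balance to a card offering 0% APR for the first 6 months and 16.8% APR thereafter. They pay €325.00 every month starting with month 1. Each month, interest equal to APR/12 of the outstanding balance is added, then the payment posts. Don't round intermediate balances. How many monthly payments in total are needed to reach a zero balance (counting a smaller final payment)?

32 payments

Promo months 1–6 at r₀ = 0%/12 = 0; months 7+ at r₁ = 16.8%/12 = 0.014.
After month 6 (no interest yet): B = €8,858.23 − 6·€325.00 = €6,908.23.
Then at r₁ with €325.00/mo: n₂ = −ln(1 − r₁·B/P)/ln(1+r₁) ≈ 25.41 → 26 more payments.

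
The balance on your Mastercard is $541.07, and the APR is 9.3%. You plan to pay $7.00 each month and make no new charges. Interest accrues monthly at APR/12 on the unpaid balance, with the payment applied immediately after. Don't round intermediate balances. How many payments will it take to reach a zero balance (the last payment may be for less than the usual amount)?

119 months

Monthly rate r = 9.3%/12 = 0.775% = 0.00775.
Recurrence: B ← B·(1+r) − $7.00.
Month 1: interest $4.19; balance after payment $538.26.
Month 2: interest $4.17; balance after payment $535.43.
Closed form: n = −ln(1 − rB₀/P)/ln(1+r) = −ln(0.40096)/ln(1.00775) ≈ 118.379, so the balance reaches zero during payment 119.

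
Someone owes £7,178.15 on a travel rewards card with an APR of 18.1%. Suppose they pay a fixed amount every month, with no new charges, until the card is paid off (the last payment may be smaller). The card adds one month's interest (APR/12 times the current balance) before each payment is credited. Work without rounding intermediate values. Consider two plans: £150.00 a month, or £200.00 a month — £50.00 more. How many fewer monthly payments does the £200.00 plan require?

33 fewer payments

Monthly rate r = 18.1%/12 = 1.50833% = 0.0150833.
At £150.00/mo: n = ⌈−ln(1 − rB₀/P)/ln(1+r)⌉ = 86 payments (last £69.56); total interest = total paid − £7,178.15 = £5,641.41.
At £200.00/mo: 53 payments (last £13.39); total interest £3,235.24.
Payments saved = 86 − 53 = 33.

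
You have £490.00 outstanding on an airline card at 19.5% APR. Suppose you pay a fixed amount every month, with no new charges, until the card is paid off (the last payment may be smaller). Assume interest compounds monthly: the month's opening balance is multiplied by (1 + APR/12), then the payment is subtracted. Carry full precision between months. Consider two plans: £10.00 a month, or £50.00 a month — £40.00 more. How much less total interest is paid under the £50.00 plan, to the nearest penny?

Monthly rate r = 19.5%/12 = 1.625% = 0.01625.
At £10.00/mo: n = ⌈−ln(1 − rB₀/P)/ln(1+r)⌉ = 99 payments (last £6.94); total interest = total paid − £490.00 = £496.94.
At £50.00/mo: 11 payments (last £38.12); total interest £48.12.
Interest saved = £496.94 − £48.12 = £448.82.

£448.82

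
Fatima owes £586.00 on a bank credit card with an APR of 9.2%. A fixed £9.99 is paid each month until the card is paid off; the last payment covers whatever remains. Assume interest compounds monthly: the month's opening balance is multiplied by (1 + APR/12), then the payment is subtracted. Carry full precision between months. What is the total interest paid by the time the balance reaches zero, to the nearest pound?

£195

Monthly rate r = 9.2%/12 = 0.766667% = 0.00766667.
Payoff takes n = ⌈−ln(1 − rB₀/P)/ln(1+r)⌉ = ⌈78.210⌉ = 79 payments; the last is £2.10.
Total paid = 78·£9.99 + £2.10 = £781.32.
Total interest = total paid − principal = £781.32 − £586.00 = £195.32.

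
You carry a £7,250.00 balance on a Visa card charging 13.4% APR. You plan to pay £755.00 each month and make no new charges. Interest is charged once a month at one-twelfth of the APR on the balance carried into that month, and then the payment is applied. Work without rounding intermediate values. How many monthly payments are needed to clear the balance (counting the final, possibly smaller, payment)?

Monthly rate r = 13.4%/12 = 1.11667% = 0.0111667.
Recurrence: B ← B·(1+r) − £755.00.
Month 1: interest £80.96; balance after payment £6,575.96.
Month 2: interest £73.43; balance after payment £5,894.39.
Closed form: n = −ln(1 − rB₀/P)/ln(1+r) = −ln(0.89277)/ln(1.01117) ≈ 10.214, so the balance reaches zero during payment 11.

11 payments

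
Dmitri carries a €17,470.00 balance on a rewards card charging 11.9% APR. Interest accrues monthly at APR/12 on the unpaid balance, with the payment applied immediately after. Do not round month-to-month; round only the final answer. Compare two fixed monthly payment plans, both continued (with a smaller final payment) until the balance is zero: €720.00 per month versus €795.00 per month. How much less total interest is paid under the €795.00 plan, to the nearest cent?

€280.97

Monthly rate r = 11.9%/12 = 0.991667% = 0.00991667.
At €720.00/mo: n = ⌈−ln(1 − rB₀/P)/ln(1+r)⌉ = 28 payments (last €643.72); total interest = total paid − €17,470.00 = €2,613.72.
At €795.00/mo: 25 payments (last €722.75); total interest €2,332.75.
Interest saved = €2,613.72 − €2,332.75 = €280.97.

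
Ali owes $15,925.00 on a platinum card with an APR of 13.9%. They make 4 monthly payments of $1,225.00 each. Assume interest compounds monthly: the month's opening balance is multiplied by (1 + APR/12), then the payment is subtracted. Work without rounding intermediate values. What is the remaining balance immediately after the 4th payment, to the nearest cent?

$11,689.98

Monthly rate r = 13.9%/12 = 1.15833% = 0.0115833.
Each month: B ← B·(1+r) − $1,225.00.
Month 1: interest $184.46; balance after payment $14,884.46.
Month 2: interest $172.41; balance after payment $13,831.88.
Month 3: interest $160.22; balance after payment $12,767.10.
Month 4: interest $147.89; balance after payment $11,689.98.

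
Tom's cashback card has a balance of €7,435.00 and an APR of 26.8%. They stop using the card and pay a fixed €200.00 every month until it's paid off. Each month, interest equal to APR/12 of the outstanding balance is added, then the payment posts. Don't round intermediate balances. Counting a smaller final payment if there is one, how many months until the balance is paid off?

Monthly rate r = 26.8%/12 = 2.23333% = 0.0223333.
Recurrence: B ← B·(1+r) − €200.00.
Month 1: interest €166.05; balance after payment €7,401.05.
Month 2: interest €165.29; balance after payment €7,366.34.
Closed form: n = −ln(1 − rB₀/P)/ln(1+r) = −ln(0.16976)/ln(1.02233) ≈ 80.288, so the balance reaches zero during payment 81.

81 payments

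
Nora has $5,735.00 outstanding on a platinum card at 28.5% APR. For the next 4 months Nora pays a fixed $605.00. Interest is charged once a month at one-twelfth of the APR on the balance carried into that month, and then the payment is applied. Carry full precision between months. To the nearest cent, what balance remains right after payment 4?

$3,791.96

Monthly rate r = 28.5%/12 = 2.375% = 0.02375.
Each month: B ← B·(1+r) − $605.00.
Month 1: interest $136.21; balance after payment $5,266.21.
Month 2: interest $125.07; balance after payment $4,786.28.
Month 3: interest $113.67; balance after payment $4,294.95.
Month 4: interest $102.01; balance after payment $3,791.96.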